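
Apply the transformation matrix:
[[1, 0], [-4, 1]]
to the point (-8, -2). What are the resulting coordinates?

Matrix multiplication:
[[1, 0], [-4, 1]] × [-8, -2]ᵀ
= [(1)(-8) + (0)(-2), (-4)(-8) + (1)(-2)]ᵀ
= [-8, 30]ᵀ
Result: (-8, 30)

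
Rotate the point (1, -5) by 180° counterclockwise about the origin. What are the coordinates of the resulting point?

Rotation matrix for 180°: [[cos 180°, -sin 180°], [sin 180°, cos 180°]] = [[-1, 0], [0, -1]]
[[-1, 0], [0, -1]] × [1, -5]ᵀ = [-1, 5]ᵀ
Result: (-1, 5)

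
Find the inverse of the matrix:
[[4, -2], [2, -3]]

For [[a,b],[c,d]], inverse = (1/det)·[[d,-b],[-c,a]]
det = (4)(-3) - (-2)(2) = -12 - -4 = -8
Inverse = (1/-8)·[[-3, 2], [-2, 4]]
= [[3/8, -1/4], [1/4, -1/2]]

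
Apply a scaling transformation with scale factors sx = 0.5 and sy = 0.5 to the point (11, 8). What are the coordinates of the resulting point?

Scaling matrix:
[[0.50, 0], [0, 0.50]]
Result: (11 × 0.5, 8 × 0.5) = (5.5, 4)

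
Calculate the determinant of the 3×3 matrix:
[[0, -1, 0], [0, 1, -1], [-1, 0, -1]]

Expansion along first row:
det = 0·det([[1,-1],[0,-1]]) - -1·det([[0,-1],[-1,-1]]) + 0·det([[0,1],[-1,0]])
    = 0·(1·-1 - -1·0) - -1·(0·-1 - -1·-1) + 0·(0·0 - 1·-1)
    = 0·-1 - -1·-1 + 0·1
    = 0 + -1 + 0 = -1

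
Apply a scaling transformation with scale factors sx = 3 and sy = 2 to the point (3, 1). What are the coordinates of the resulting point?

Scaling matrix:
[[3, 0], [0, 2]]
Result: (3 × 3, 1 × 2) = (9, 2)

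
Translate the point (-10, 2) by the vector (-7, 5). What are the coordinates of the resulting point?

Translation by (-7, 5) (homogeneous matrix [[1, 0, -7], [0, 1, 5], [0, 0, 1]]):
x' = -10 + -7 = -17
y' = 2 + 5 = 7
Result: (-17, 7)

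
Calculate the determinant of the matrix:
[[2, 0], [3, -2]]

For a 2×2 matrix [[a, b], [c, d]], det = ad - bc
det = (2)(-2) - (0)(3) = -4 - 0 = -4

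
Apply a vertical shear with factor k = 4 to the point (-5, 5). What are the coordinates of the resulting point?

Shear matrix for vertical shear with factor k = 4:
[[1, 0], [4, 1]]
Result: (-5, 5) → (-5, -15)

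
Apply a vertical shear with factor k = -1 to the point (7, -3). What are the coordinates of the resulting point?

Shear matrix for vertical shear with factor k = -1:
[[1, 0], [-1, 1]]
Result: (7, -3) → (7, -10)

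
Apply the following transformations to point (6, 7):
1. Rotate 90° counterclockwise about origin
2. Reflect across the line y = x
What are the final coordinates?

Step 1: Rotate 90° → (-7, 6)
Step 2: Reflect across line y = x → (6, -7)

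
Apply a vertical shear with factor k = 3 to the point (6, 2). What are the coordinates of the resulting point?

Shear matrix for vertical shear with factor k = 3:
[[1, 0], [3, 1]]
Result: (6, 2) → (6, 20)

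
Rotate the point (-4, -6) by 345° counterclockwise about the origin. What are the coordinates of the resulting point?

Rotation matrix for 345°: [[cos 345°, -sin 345°], [sin 345°, cos 345°]] ≈ [[0.965926, 0.258819], [-0.258819, 0.965926]]
[[0.965926, 0.258819], [-0.258819, 0.965926]] × [-4, -6]ᵀ ≈ [-5.4166, -4.7603]ᵀ
Result: (-5.4166, -4.7603)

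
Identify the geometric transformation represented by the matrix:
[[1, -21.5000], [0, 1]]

This matrix represents: horizontal shear with factor -21.5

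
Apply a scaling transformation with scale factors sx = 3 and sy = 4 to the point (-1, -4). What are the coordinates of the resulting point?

Scaling matrix:
[[3, 0], [0, 4]]
Result: (-1 × 3, -4 × 4) = (-3, -16)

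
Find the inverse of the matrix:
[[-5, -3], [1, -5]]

For [[a,b],[c,d]], inverse = (1/det)·[[d,-b],[-c,a]]
det = (-5)(-5) - (-3)(1) = 25 - -3 = 28
Inverse = (1/28)·[[-5, 3], [-1, -5]]
= [[-5/28, 3/28], [-1/28, -5/28]]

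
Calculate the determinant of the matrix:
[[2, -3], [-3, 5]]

For a 2×2 matrix [[a, b], [c, d]], det = ad - bc
det = (2)(5) - (-3)(-3) = 10 - 9 = 1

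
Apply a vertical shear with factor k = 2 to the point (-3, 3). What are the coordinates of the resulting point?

Shear matrix for vertical shear with factor k = 2:
[[1, 0], [2, 1]]
Result: (-3, 3) → (-3, -3)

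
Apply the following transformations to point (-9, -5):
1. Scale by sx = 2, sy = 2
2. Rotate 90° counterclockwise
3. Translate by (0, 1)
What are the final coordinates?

Step 1: Scale → (-18, -10)
Step 2: Rotate 90° → (10, -18)
Step 3: Translate → (10, -17)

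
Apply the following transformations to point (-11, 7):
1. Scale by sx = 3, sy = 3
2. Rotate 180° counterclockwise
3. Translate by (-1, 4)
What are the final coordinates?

Step 1: Scale → (-33, 21)
Step 2: Rotate 180° → (33, -21)
Step 3: Translate → (32, -17)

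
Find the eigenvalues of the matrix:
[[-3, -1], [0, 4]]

Characteristic equation: det(A - λI) = 0
λ² - (trace)λ + (det) = 0
trace = -3 + 4 = 1, det = (-3)(4) - (-1)(0) = -12
λ² - (1)λ + (-12) = 0
λ = (1 ± √((1)² - 4·(-12))) / 2 = (1 ± √49) / 2
Solving: λ = -3, 4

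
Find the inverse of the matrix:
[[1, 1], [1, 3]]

For [[a,b],[c,d]], inverse = (1/det)·[[d,-b],[-c,a]]
det = (1)(3) - (1)(1) = 3 - 1 = 2
Inverse = (1/2)·[[3, -1], [-1, 1]]
= [[3/2, -1/2], [-1/2, 1/2]]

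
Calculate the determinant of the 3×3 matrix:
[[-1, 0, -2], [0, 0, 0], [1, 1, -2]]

Expansion along first row:
det = -1·det([[0,0],[1,-2]]) - 0·det([[0,0],[1,-2]]) + -2·det([[0,0],[1,1]])
    = -1·(0·-2 - 0·1) - 0·(0·-2 - 0·1) + -2·(0·1 - 0·1)
    = -1·0 - 0·0 + -2·0
    = 0 + 0 + 0 = 0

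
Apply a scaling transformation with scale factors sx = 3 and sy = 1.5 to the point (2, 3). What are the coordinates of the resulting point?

Scaling matrix:
[[3, 0], [0, 1.50]]
Result: (2 × 3, 3 × 1.5) = (6, 4.5)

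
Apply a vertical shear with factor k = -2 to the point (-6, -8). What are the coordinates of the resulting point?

Shear matrix for vertical shear with factor k = -2:
[[1, 0], [-2, 1]]
Result: (-6, -8) → (-6, 4)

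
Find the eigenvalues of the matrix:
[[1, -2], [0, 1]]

Characteristic equation: det(A - λI) = 0
λ² - (trace)λ + (det) = 0
trace = 1 + 1 = 2, det = (1)(1) - (-2)(0) = 1
λ² - (2)λ + (1) = 0
λ = (2 ± √((2)² - 4·(1))) / 2 = (2 ± √0) / 2
Solving: λ = 1, 1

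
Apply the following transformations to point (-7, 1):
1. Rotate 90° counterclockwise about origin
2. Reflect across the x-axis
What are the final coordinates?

Step 1: Rotate 90° → (-1, -7)
Step 2: Reflect across x-axis → (-1, 7)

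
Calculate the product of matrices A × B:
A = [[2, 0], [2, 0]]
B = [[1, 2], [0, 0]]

Matrix multiplication:
C[0][0] = 2×1 + 0×0 = 2
C[0][1] = 2×2 + 0×0 = 4
C[1][0] = 2×1 + 0×0 = 2
C[1][1] = 2×2 + 0×0 = 4
Result: [[2, 4], [2, 4]]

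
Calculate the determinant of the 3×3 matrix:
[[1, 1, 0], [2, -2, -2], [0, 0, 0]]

Expansion along first row:
det = 1·det([[-2,-2],[0,0]]) - 1·det([[2,-2],[0,0]]) + 0·det([[2,-2],[0,0]])
    = 1·(-2·0 - -2·0) - 1·(2·0 - -2·0) + 0·(2·0 - -2·0)
    = 1·0 - 1·0 + 0·0
    = 0 + 0 + 0 = 0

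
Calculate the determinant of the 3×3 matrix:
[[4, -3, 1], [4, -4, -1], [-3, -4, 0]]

Expansion along first row:
det = 4·det([[-4,-1],[-4,0]]) - -3·det([[4,-1],[-3,0]]) + 1·det([[4,-4],[-3,-4]])
    = 4·(-4·0 - -1·-4) - -3·(4·0 - -1·-3) + 1·(4·-4 - -4·-3)
    = 4·-4 - -3·-3 + 1·-28
    = -16 + -9 + -28 = -53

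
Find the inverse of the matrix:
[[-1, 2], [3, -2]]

For [[a,b],[c,d]], inverse = (1/det)·[[d,-b],[-c,a]]
det = (-1)(-2) - (2)(3) = 2 - 6 = -4
Inverse = (1/-4)·[[-2, -2], [-3, -1]]
= [[1/2, 1/2], [3/4, 1/4]]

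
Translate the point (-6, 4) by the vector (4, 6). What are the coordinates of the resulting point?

Translation by (4, 6) (homogeneous matrix [[1, 0, 4], [0, 1, 6], [0, 0, 1]]):
x' = -6 + 4 = -2
y' = 4 + 6 = 10
Result: (-2, 10)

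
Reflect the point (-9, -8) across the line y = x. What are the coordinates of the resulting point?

Reflection across line y = x: (-9, -8) → (-8, -9)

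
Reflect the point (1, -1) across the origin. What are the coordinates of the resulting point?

Reflection across origin: (1, -1) → (-1, 1)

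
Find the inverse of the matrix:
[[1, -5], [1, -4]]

For [[a,b],[c,d]], inverse = (1/det)·[[d,-b],[-c,a]]
det = (1)(-4) - (-5)(1) = -4 - -5 = 1
Inverse = [[-4, 5], [-1, 1]]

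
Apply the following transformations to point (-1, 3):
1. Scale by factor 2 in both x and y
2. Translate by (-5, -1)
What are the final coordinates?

Step 1: Scale (-1, 3) by 2 → (-2, 6)
Step 2: Translate by (-5, -1) → (-7, 5)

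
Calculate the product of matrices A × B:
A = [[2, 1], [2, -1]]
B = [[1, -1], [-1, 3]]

Matrix multiplication:
C[0][0] = 2×1 + 1×-1 = 1
C[0][1] = 2×-1 + 1×3 = 1
C[1][0] = 2×1 + -1×-1 = 3
C[1][1] = 2×-1 + -1×3 = -5
Result: [[1, 1], [3, -5]]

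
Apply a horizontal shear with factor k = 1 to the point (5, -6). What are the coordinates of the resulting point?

Shear matrix for horizontal shear with factor k = 1:
[[1, 1], [0, 1]]
Result: (5, -6) → (-1, -6)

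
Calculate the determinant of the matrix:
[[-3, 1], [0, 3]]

For a 2×2 matrix [[a, b], [c, d]], det = ad - bc
det = (-3)(3) - (1)(0) = -9 - 0 = -9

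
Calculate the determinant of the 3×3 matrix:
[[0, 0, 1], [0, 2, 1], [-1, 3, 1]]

Expansion along first row:
det = 0·det([[2,1],[3,1]]) - 0·det([[0,1],[-1,1]]) + 1·det([[0,2],[-1,3]])
    = 0·(2·1 - 1·3) - 0·(0·1 - 1·-1) + 1·(0·3 - 2·-1)
    = 0·-1 - 0·1 + 1·2
    = 0 + 0 + 2 = 2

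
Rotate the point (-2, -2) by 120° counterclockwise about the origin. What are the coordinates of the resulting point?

Rotation matrix for 120°: [[cos 120°, -sin 120°], [sin 120°, cos 120°]] ≈ [[-0.500000, -0.866025], [0.866025, -0.500000]]
[[-0.500000, -0.866025], [0.866025, -0.500000]] × [-2, -2]ᵀ ≈ [2.7321, -0.7321]ᵀ
Result: (2.7321, -0.7321)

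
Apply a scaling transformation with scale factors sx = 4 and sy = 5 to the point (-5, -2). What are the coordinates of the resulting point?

Scaling matrix:
[[4, 0], [0, 5]]
Result: (-5 × 4, -2 × 5) = (-20, -10)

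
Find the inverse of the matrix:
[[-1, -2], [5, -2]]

For [[a,b],[c,d]], inverse = (1/det)·[[d,-b],[-c,a]]
det = (-1)(-2) - (-2)(5) = 2 - -10 = 12
Inverse = (1/12)·[[-2, 2], [-5, -1]]
= [[-1/6, 1/6], [-5/12, -1/12]]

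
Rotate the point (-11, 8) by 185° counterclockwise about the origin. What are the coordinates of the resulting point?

Rotation matrix for 185°: [[cos 185°, -sin 185°], [sin 185°, cos 185°]] ≈ [[-0.996195, 0.087156], [-0.087156, -0.996195]]
[[-0.996195, 0.087156], [-0.087156, -0.996195]] × [-11, 8]ᵀ ≈ [11.6554, -7.0108]ᵀ
Result: (11.6554, -7.0108)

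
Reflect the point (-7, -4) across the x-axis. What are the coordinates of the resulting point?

Reflection across x-axis: (-7, -4) → (-7, 4)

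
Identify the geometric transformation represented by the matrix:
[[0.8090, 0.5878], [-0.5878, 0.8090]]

This matrix represents: rotation by 324° counterclockwise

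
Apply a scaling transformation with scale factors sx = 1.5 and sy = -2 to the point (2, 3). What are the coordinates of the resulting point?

Scaling matrix:
[[1.50, 0], [0, -2]]
Result: (2 × 1.5, 3 × -2) = (3, -6)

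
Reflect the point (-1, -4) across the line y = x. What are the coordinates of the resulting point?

Reflection across line y = x: (-1, -4) → (-4, -1)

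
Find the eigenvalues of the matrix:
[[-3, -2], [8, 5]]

Characteristic equation: det(A - λI) = 0
λ² - (trace)λ + (det) = 0
trace = -3 + 5 = 2, det = (-3)(5) - (-2)(8) = 1
λ² - (2)λ + (1) = 0
λ = (2 ± √((2)² - 4·(1))) / 2 = (2 ± √0) / 2
Solving: λ = 1, 1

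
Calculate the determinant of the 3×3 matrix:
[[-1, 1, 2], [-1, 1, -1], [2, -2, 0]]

Expansion along first row:
det = -1·det([[1,-1],[-2,0]]) - 1·det([[-1,-1],[2,0]]) + 2·det([[-1,1],[2,-2]])
    = -1·(1·0 - -1·-2) - 1·(-1·0 - -1·2) + 2·(-1·-2 - 1·2)
    = -1·-2 - 1·2 + 2·0
    = 2 + -2 + 0 = 0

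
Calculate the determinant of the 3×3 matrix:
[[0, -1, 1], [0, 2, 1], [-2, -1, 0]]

Expansion along first row:
det = 0·det([[2,1],[-1,0]]) - -1·det([[0,1],[-2,0]]) + 1·det([[0,2],[-2,-1]])
    = 0·(2·0 - 1·-1) - -1·(0·0 - 1·-2) + 1·(0·-1 - 2·-2)
    = 0·1 - -1·2 + 1·4
    = 0 + 2 + 4 = 6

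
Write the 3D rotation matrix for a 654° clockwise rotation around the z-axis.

Rotation matrix for clockwise 654° around z-axis:
A clockwise rotation by 654° is a counterclockwise rotation by -654°.
cos(-654°) = 0.4067, sin(-654°) = 0.9135
Result: [[0.4067, -0.9135, 0], [0.9135, 0.4067, 0], [0, 0, 1]]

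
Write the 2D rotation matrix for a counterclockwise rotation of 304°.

Rotation matrix formula: [[cos θ, -sin θ], [sin θ, cos θ]]
For θ = 304°:
cos(304°) = 0.5592
sin(304°) = -0.8290
Result: [[0.5592, 0.8290], [-0.8290, 0.5592]]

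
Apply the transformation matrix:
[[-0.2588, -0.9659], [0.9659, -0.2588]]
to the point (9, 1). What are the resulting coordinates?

Matrix multiplication:
[[-0.2588, -0.9659], [0.9659, -0.2588]] × [9, 1]ᵀ
= [(-0.2588)(9) + (-0.9659)(1), (0.9659)(9) + (-0.2588)(1)]ᵀ
= [-3.2951, 8.4343]ᵀ
Result: (-3.2951, 8.4343)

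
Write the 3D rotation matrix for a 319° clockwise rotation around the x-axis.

Rotation matrix for clockwise 319° around x-axis:
A clockwise rotation by 319° is a counterclockwise rotation by -319°.
cos(-319°) = 0.7547, sin(-319°) = 0.6561
Result: [[1, 0, 0], [0, 0.7547, -0.6561], [0, 0.6561, 0.7547]]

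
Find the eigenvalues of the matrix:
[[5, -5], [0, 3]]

Characteristic equation: det(A - λI) = 0
λ² - (trace)λ + (det) = 0
trace = 5 + 3 = 8, det = (5)(3) - (-5)(0) = 15
λ² - (8)λ + (15) = 0
λ = (8 ± √((8)² - 4·(15))) / 2 = (8 ± √4) / 2
Solving: λ = 3, 5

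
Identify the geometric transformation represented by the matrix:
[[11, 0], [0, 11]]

This matrix represents: uniform scaling by factor 11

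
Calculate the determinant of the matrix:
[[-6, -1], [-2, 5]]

For a 2×2 matrix [[a, b], [c, d]], det = ad - bc
det = (-6)(5) - (-1)(-2) = -30 - 2 = -32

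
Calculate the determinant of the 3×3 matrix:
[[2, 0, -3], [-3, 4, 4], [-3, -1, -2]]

Expansion along first row:
det = 2·det([[4,4],[-1,-2]]) - 0·det([[-3,4],[-3,-2]]) + -3·det([[-3,4],[-3,-1]])
    = 2·(4·-2 - 4·-1) - 0·(-3·-2 - 4·-3) + -3·(-3·-1 - 4·-3)
    = 2·-4 - 0·18 + -3·15
    = -8 + 0 + -45 = -53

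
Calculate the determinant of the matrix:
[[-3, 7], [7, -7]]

For a 2×2 matrix [[a, b], [c, d]], det = ad - bc
det = (-3)(-7) - (7)(7) = 21 - 49 = -28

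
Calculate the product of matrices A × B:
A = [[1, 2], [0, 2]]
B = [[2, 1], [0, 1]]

Matrix multiplication:
C[0][0] = 1×2 + 2×0 = 2
C[0][1] = 1×1 + 2×1 = 3
C[1][0] = 0×2 + 2×0 = 0
C[1][1] = 0×1 + 2×1 = 2
Result: [[2, 3], [0, 2]]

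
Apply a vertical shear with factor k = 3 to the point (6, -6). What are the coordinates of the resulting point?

Shear matrix for vertical shear with factor k = 3:
[[1, 0], [3, 1]]
Result: (6, -6) → (6, 12)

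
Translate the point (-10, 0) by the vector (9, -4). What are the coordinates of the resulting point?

Translation by (9, -4) (homogeneous matrix [[1, 0, 9], [0, 1, -4], [0, 0, 1]]):
x' = -10 + 9 = -1
y' = 0 + -4 = -4
Result: (-1, -4)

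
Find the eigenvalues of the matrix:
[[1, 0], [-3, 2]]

Characteristic equation: det(A - λI) = 0
λ² - (trace)λ + (det) = 0
trace = 1 + 2 = 3, det = (1)(2) - (0)(-3) = 2
λ² - (3)λ + (2) = 0
λ = (3 ± √((3)² - 4·(2))) / 2 = (3 ± √1) / 2
Solving: λ = 1, 2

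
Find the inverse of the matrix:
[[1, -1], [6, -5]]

For [[a,b],[c,d]], inverse = (1/det)·[[d,-b],[-c,a]]
det = (1)(-5) - (-1)(6) = -5 - -6 = 1
Inverse = [[-5, 1], [-6, 1]]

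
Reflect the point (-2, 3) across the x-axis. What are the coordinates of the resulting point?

Reflection across x-axis: (-2, 3) → (-2, -3)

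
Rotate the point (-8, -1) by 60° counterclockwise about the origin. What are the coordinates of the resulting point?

Rotation matrix for 60°: [[cos 60°, -sin 60°], [sin 60°, cos 60°]] ≈ [[0.500000, -0.866025], [0.866025, 0.500000]]
[[0.500000, -0.866025], [0.866025, 0.500000]] × [-8, -1]ᵀ ≈ [-3.1340, -7.4282]ᵀ
Result: (-3.1340, -7.4282)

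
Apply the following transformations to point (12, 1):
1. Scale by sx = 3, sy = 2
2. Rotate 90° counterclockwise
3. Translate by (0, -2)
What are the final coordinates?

Step 1: Scale → (36, 2)
Step 2: Rotate 90° → (-2, 36)
Step 3: Translate → (-2, 34)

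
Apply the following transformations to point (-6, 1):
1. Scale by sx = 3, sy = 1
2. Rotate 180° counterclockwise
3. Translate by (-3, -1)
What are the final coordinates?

Step 1: Scale → (-18, 1)
Step 2: Rotate 180° → (18, -1)
Step 3: Translate → (15, -2)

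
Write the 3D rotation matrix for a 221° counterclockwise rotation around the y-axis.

Rotation matrix for counterclockwise 221° around y-axis:
cos(221°) = -0.7547, sin(221°) = -0.6561
Result: [[-0.7547, 0, -0.6561], [0, 1, 0], [0.6561, 0, -0.7547]]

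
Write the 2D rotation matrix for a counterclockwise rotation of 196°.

Rotation matrix formula: [[cos θ, -sin θ], [sin θ, cos θ]]
For θ = 196°:
cos(196°) = -0.9613
sin(196°) = -0.2756
Result: [[-0.9613, 0.2756], [-0.2756, -0.9613]]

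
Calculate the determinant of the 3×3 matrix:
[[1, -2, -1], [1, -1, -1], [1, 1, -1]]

Expansion along first row:
det = 1·det([[-1,-1],[1,-1]]) - -2·det([[1,-1],[1,-1]]) + -1·det([[1,-1],[1,1]])
    = 1·(-1·-1 - -1·1) - -2·(1·-1 - -1·1) + -1·(1·1 - -1·1)
    = 1·2 - -2·0 + -1·2
    = 2 + 0 + -2 = 0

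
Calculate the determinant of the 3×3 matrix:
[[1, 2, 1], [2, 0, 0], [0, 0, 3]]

Expansion along first row:
det = 1·det([[0,0],[0,3]]) - 2·det([[2,0],[0,3]]) + 1·det([[2,0],[0,0]])
    = 1·(0·3 - 0·0) - 2·(2·3 - 0·0) + 1·(2·0 - 0·0)
    = 1·0 - 2·6 + 1·0
    = 0 + -12 + 0 = -12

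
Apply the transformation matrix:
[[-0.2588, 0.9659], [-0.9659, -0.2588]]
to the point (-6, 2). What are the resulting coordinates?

Matrix multiplication:
[[-0.2588, 0.9659], [-0.9659, -0.2588]] × [-6, 2]ᵀ
= [(-0.2588)(-6) + (0.9659)(2), (-0.9659)(-6) + (-0.2588)(2)]ᵀ
= [3.4846, 5.2778]ᵀ
Result: (3.4846, 5.2778)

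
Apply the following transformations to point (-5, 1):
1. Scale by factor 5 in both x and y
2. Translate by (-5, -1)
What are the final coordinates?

Step 1: Scale (-5, 1) by 5 → (-25, 5)
Step 2: Translate by (-5, -1) → (-30, 4)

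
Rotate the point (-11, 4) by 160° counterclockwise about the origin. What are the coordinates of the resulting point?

Rotation matrix for 160°: [[cos 160°, -sin 160°], [sin 160°, cos 160°]] ≈ [[-0.939693, -0.342020], [0.342020, -0.939693]]
[[-0.939693, -0.342020], [0.342020, -0.939693]] × [-11, 4]ᵀ ≈ [8.9685, -7.5210]ᵀ
Result: (8.9685, -7.5210)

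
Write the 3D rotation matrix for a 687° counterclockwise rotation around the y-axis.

Rotation matrix for counterclockwise 687° around y-axis:
cos(687°) = 0.8387, sin(687°) = -0.5446
Result: [[0.8387, 0, -0.5446], [0, 1, 0], [0.5446, 0, 0.8387]]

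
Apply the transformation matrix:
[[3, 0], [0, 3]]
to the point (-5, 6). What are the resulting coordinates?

Matrix multiplication:
[[3, 0], [0, 3]] × [-5, 6]ᵀ
= [(3)(-5) + (0)(6), (0)(-5) + (3)(6)]ᵀ
= [-15, 18]ᵀ
Result: (-15, 18)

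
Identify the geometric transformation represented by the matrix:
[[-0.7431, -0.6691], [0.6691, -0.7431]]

This matrix represents: rotation by 138° counterclockwise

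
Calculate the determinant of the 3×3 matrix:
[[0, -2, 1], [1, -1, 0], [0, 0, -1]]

Expansion along first row:
det = 0·det([[-1,0],[0,-1]]) - -2·det([[1,0],[0,-1]]) + 1·det([[1,-1],[0,0]])
    = 0·(-1·-1 - 0·0) - -2·(1·-1 - 0·0) + 1·(1·0 - -1·0)
    = 0·1 - -2·-1 + 1·0
    = 0 + -2 + 0 = -2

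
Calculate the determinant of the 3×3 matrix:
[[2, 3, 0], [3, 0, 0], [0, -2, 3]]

Expansion along first row:
det = 2·det([[0,0],[-2,3]]) - 3·det([[3,0],[0,3]]) + 0·det([[3,0],[0,-2]])
    = 2·(0·3 - 0·-2) - 3·(3·3 - 0·0) + 0·(3·-2 - 0·0)
    = 2·0 - 3·9 + 0·-6
    = 0 + -27 + 0 = -27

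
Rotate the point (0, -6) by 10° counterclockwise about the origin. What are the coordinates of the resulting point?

Rotation matrix for 10°: [[cos 10°, -sin 10°], [sin 10°, cos 10°]] ≈ [[0.984808, -0.173648], [0.173648, 0.984808]]
[[0.984808, -0.173648], [0.173648, 0.984808]] × [0, -6]ᵀ ≈ [1.0419, -5.9088]ᵀ
Result: (1.0419, -5.9088)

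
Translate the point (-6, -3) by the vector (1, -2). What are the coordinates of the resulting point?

Translation by (1, -2) (homogeneous matrix [[1, 0, 1], [0, 1, -2], [0, 0, 1]]):
x' = -6 + 1 = -5
y' = -3 + -2 = -5
Result: (-5, -5)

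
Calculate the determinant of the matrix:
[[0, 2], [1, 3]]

For a 2×2 matrix [[a, b], [c, d]], det = ad - bc
det = (0)(3) - (2)(1) = 0 - 2 = -2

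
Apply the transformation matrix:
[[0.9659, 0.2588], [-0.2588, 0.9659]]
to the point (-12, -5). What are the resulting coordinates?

Matrix multiplication:
[[0.9659, 0.2588], [-0.2588, 0.9659]] × [-12, -5]ᵀ
= [(0.9659)(-12) + (0.2588)(-5), (-0.2588)(-12) + (0.9659)(-5)]ᵀ
= [-12.8848, -1.7239]ᵀ
Result: (-12.8848, -1.7239)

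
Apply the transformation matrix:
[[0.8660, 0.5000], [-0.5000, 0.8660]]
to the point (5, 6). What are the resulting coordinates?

Matrix multiplication:
[[0.8660, 0.5000], [-0.5000, 0.8660]] × [5, 6]ᵀ
= [(0.8660)(5) + (0.5000)(6), (-0.5000)(5) + (0.8660)(6)]ᵀ
= [7.3300, 2.6960]ᵀ
Result: (7.3300, 2.6960)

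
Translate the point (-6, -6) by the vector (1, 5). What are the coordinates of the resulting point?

Translation by (1, 5) (homogeneous matrix [[1, 0, 1], [0, 1, 5], [0, 0, 1]]):
x' = -6 + 1 = -5
y' = -6 + 5 = -1
Result: (-5, -1)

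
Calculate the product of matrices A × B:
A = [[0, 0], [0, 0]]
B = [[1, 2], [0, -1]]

Matrix multiplication:
C[0][0] = 0×1 + 0×0 = 0
C[0][1] = 0×2 + 0×-1 = 0
C[1][0] = 0×1 + 0×0 = 0
C[1][1] = 0×2 + 0×-1 = 0
Result: [[0, 0], [0, 0]]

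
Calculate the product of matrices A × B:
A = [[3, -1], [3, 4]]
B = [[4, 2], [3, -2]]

Matrix multiplication:
C[0][0] = 3×4 + -1×3 = 9
C[0][1] = 3×2 + -1×-2 = 8
C[1][0] = 3×4 + 4×3 = 24
C[1][1] = 3×2 + 4×-2 = -2
Result: [[9, 8], [24, -2]]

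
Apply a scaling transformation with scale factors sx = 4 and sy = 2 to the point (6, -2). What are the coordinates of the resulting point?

Scaling matrix:
[[4, 0], [0, 2]]
Result: (6 × 4, -2 × 2) = (24, -4)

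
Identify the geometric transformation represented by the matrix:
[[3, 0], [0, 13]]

This matrix represents: non-uniform scaling by sx = 3, sy = 13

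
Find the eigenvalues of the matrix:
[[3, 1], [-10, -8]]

Characteristic equation: det(A - λI) = 0
λ² - (trace)λ + (det) = 0
trace = 3 + -8 = -5, det = (3)(-8) - (1)(-10) = -14
λ² - (-5)λ + (-14) = 0
λ = (-5 ± √((-5)² - 4·(-14))) / 2 = (-5 ± √81) / 2
Solving: λ = -7, 2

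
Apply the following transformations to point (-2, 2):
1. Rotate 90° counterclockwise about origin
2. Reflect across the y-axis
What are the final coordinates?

Step 1: Rotate 90° → (-2, -2)
Step 2: Reflect across y-axis → (2, -2)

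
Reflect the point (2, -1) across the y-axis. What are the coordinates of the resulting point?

Reflection across y-axis: (2, -1) → (-2, -1)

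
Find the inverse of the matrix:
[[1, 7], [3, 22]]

For [[a,b],[c,d]], inverse = (1/det)·[[d,-b],[-c,a]]
det = (1)(22) - (7)(3) = 22 - 21 = 1
Inverse = [[22, -7], [-3, 1]]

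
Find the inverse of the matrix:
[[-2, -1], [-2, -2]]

For [[a,b],[c,d]], inverse = (1/det)·[[d,-b],[-c,a]]
det = (-2)(-2) - (-1)(-2) = 4 - 2 = 2
Inverse = (1/2)·[[-2, 1], [2, -2]]
= [[-1, 1/2], [1, -1]]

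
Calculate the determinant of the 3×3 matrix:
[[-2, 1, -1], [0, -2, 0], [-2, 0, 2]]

Expansion along first row:
det = -2·det([[-2,0],[0,2]]) - 1·det([[0,0],[-2,2]]) + -1·det([[0,-2],[-2,0]])
    = -2·(-2·2 - 0·0) - 1·(0·2 - 0·-2) + -1·(0·0 - -2·-2)
    = -2·-4 - 1·0 + -1·-4
    = 8 + 0 + 4 = 12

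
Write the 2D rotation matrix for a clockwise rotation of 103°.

Rotation matrix formula: [[cos θ, -sin θ], [sin θ, cos θ]]
A clockwise rotation by 103° is equivalent to a counterclockwise rotation by -103°.
For θ = -103°:
cos(-103°) = -0.2250
sin(-103°) = -0.9744
Result: [[-0.2250, 0.9744], [-0.9744, -0.2250]]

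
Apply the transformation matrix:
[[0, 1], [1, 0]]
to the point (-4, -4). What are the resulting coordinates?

Matrix multiplication:
[[0, 1], [1, 0]] × [-4, -4]ᵀ
= [(0)(-4) + (1)(-4), (1)(-4) + (0)(-4)]ᵀ
= [-4, -4]ᵀ
Result: (-4, -4)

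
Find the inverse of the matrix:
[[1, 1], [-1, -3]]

For [[a,b],[c,d]], inverse = (1/det)·[[d,-b],[-c,a]]
det = (1)(-3) - (1)(-1) = -3 - -1 = -2
Inverse = (1/-2)·[[-3, -1], [1, 1]]
= [[3/2, 1/2], [-1/2, -1/2]]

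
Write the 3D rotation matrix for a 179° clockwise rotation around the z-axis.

Rotation matrix for clockwise 179° around z-axis:
A clockwise rotation by 179° is a counterclockwise rotation by -179°.
cos(-179°) = -0.9998, sin(-179°) = -0.0175
Result: [[-0.9998, 0.0175, 0], [-0.0175, -0.9998, 0], [0, 0, 1]]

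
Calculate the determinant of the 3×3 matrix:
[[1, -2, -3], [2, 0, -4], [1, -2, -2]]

Expansion along first row:
det = 1·det([[0,-4],[-2,-2]]) - -2·det([[2,-4],[1,-2]]) + -3·det([[2,0],[1,-2]])
    = 1·(0·-2 - -4·-2) - -2·(2·-2 - -4·1) + -3·(2·-2 - 0·1)
    = 1·-8 - -2·0 + -3·-4
    = -8 + 0 + 12 = 4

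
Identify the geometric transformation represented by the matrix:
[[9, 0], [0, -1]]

This matrix represents: non-uniform scaling by sx = 9, sy = -1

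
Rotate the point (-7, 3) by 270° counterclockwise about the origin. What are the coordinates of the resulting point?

Rotation matrix for 270°: [[cos 270°, -sin 270°], [sin 270°, cos 270°]] = [[0, 1], [-1, 0]]
[[0, 1], [-1, 0]] × [-7, 3]ᵀ = [3, 7]ᵀ
Result: (3, 7)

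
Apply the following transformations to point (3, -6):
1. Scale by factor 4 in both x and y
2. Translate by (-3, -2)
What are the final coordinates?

Step 1: Scale (3, -6) by 4 → (12, -24)
Step 2: Translate by (-3, -2) → (9, -26)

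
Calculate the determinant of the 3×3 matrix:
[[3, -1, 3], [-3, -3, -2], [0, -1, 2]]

Expansion along first row:
det = 3·det([[-3,-2],[-1,2]]) - -1·det([[-3,-2],[0,2]]) + 3·det([[-3,-3],[0,-1]])
    = 3·(-3·2 - -2·-1) - -1·(-3·2 - -2·0) + 3·(-3·-1 - -3·0)
    = 3·-8 - -1·-6 + 3·3
    = -24 + -6 + 9 = -21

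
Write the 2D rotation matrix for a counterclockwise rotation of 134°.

Rotation matrix formula: [[cos θ, -sin θ], [sin θ, cos θ]]
For θ = 134°:
cos(134°) = -0.6947
sin(134°) = 0.7193
Result: [[-0.6947, -0.7193], [0.7193, -0.6947]]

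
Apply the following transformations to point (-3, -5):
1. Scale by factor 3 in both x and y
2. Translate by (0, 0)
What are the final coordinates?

Step 1: Scale (-3, -5) by 3 → (-9, -15)
Step 2: Translate by (0, 0) → (-9, -15)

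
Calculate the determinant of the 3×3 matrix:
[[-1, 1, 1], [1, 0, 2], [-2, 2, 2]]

Expansion along first row:
det = -1·det([[0,2],[2,2]]) - 1·det([[1,2],[-2,2]]) + 1·det([[1,0],[-2,2]])
    = -1·(0·2 - 2·2) - 1·(1·2 - 2·-2) + 1·(1·2 - 0·-2)
    = -1·-4 - 1·6 + 1·2
    = 4 + -6 + 2 = 0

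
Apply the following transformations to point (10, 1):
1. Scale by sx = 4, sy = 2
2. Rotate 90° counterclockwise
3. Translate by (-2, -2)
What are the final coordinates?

Step 1: Scale → (40, 2)
Step 2: Rotate 90° → (-2, 40)
Step 3: Translate → (-4, 38)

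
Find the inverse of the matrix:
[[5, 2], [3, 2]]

For [[a,b],[c,d]], inverse = (1/det)·[[d,-b],[-c,a]]
det = (5)(2) - (2)(3) = 10 - 6 = 4
Inverse = (1/4)·[[2, -2], [-3, 5]]
= [[1/2, -1/2], [-3/4, 5/4]]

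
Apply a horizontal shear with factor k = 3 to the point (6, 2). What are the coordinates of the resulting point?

Shear matrix for horizontal shear with factor k = 3:
[[1, 3], [0, 1]]
Result: (6, 2) → (12, 2)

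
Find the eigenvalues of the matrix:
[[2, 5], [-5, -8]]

Characteristic equation: det(A - λI) = 0
λ² - (trace)λ + (det) = 0
trace = 2 + -8 = -6, det = (2)(-8) - (5)(-5) = 9
λ² - (-6)λ + (9) = 0
λ = (-6 ± √((-6)² - 4·(9))) / 2 = (-6 ± √0) / 2
Solving: λ = -3, -3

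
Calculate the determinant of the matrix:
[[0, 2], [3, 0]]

For a 2×2 matrix [[a, b], [c, d]], det = ad - bc
det = (0)(0) - (2)(3) = 0 - 6 = -6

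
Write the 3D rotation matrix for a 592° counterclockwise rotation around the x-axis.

Rotation matrix for counterclockwise 592° around x-axis:
cos(592°) = -0.6157, sin(592°) = -0.7880
Result: [[1, 0, 0], [0, -0.6157, 0.7880], [0, -0.7880, -0.6157]]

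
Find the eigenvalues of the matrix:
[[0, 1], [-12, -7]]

Characteristic equation: det(A - λI) = 0
λ² - (trace)λ + (det) = 0
trace = 0 + -7 = -7, det = (0)(-7) - (1)(-12) = 12
λ² - (-7)λ + (12) = 0
λ = (-7 ± √((-7)² - 4·(12))) / 2 = (-7 ± √1) / 2
Solving: λ = -4, -3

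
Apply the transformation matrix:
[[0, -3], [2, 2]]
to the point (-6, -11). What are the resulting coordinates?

Matrix multiplication:
[[0, -3], [2, 2]] × [-6, -11]ᵀ
= [(0)(-6) + (-3)(-11), (2)(-6) + (2)(-11)]ᵀ
= [33, -34]ᵀ
Result: (33, -34)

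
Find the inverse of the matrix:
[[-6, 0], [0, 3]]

For [[a,b],[c,d]], inverse = (1/det)·[[d,-b],[-c,a]]
det = (-6)(3) - (0)(0) = -18 - 0 = -18
Inverse = (1/-18)·[[3, 0], [0, -6]]
= [[-1/6, 0], [0, 1/3]]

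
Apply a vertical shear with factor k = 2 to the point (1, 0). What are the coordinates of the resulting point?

Shear matrix for vertical shear with factor k = 2:
[[1, 0], [2, 1]]
Result: (1, 0) → (1, 2)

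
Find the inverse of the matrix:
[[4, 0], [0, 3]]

For [[a,b],[c,d]], inverse = (1/det)·[[d,-b],[-c,a]]
det = (4)(3) - (0)(0) = 12 - 0 = 12
Inverse = (1/12)·[[3, 0], [0, 4]]
= [[1/4, 0], [0, 1/3]]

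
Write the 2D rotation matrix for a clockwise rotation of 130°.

Rotation matrix formula: [[cos θ, -sin θ], [sin θ, cos θ]]
A clockwise rotation by 130° is equivalent to a counterclockwise rotation by -130°.
For θ = -130°:
cos(-130°) = -0.6428
sin(-130°) = -0.7660
Result: [[-0.6428, 0.7660], [-0.7660, -0.6428]]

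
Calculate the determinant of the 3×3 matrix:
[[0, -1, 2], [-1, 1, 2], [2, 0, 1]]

Expansion along first row:
det = 0·det([[1,2],[0,1]]) - -1·det([[-1,2],[2,1]]) + 2·det([[-1,1],[2,0]])
    = 0·(1·1 - 2·0) - -1·(-1·1 - 2·2) + 2·(-1·0 - 1·2)
    = 0·1 - -1·-5 + 2·-2
    = 0 + -5 + -4 = -9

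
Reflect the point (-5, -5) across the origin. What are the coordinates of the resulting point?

Reflection across origin: (-5, -5) → (5, 5)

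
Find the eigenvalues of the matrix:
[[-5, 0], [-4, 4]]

Characteristic equation: det(A - λI) = 0
λ² - (trace)λ + (det) = 0
trace = -5 + 4 = -1, det = (-5)(4) - (0)(-4) = -20
λ² - (-1)λ + (-20) = 0
λ = (-1 ± √((-1)² - 4·(-20))) / 2 = (-1 ± √81) / 2
Solving: λ = -5, 4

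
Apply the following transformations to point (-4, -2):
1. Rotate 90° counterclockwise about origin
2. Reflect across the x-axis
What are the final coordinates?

Step 1: Rotate 90° → (2, -4)
Step 2: Reflect across x-axis → (2, 4)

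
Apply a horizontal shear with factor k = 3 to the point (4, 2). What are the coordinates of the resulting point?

Shear matrix for horizontal shear with factor k = 3:
[[1, 3], [0, 1]]
Result: (4, 2) → (10, 2)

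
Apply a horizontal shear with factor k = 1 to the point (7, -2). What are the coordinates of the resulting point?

Shear matrix for horizontal shear with factor k = 1:
[[1, 1], [0, 1]]
Result: (7, -2) → (5, -2)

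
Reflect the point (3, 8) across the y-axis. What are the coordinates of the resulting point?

Reflection across y-axis: (3, 8) → (-3, 8)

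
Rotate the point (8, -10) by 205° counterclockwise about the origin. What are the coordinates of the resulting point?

Rotation matrix for 205°: [[cos 205°, -sin 205°], [sin 205°, cos 205°]] ≈ [[-0.906308, 0.422618], [-0.422618, -0.906308]]
[[-0.906308, 0.422618], [-0.422618, -0.906308]] × [8, -10]ᵀ ≈ [-11.4766, 5.6821]ᵀ
Result: (-11.4766, 5.6821)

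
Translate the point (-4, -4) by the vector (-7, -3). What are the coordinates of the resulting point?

Translation by (-7, -3) (homogeneous matrix [[1, 0, -7], [0, 1, -3], [0, 0, 1]]):
x' = -4 + -7 = -11
y' = -4 + -3 = -7
Result: (-11, -7)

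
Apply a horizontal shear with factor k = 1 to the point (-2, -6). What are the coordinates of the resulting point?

Shear matrix for horizontal shear with factor k = 1:
[[1, 1], [0, 1]]
Result: (-2, -6) → (-8, -6)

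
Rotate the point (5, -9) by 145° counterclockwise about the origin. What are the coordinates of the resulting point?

Rotation matrix for 145°: [[cos 145°, -sin 145°], [sin 145°, cos 145°]] ≈ [[-0.819152, -0.573576], [0.573576, -0.819152]]
[[-0.819152, -0.573576], [0.573576, -0.819152]] × [5, -9]ᵀ ≈ [1.0664, 10.2403]ᵀ
Result: (1.0664, 10.2403)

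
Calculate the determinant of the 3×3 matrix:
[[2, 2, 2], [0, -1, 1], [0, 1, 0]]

Expansion along first row:
det = 2·det([[-1,1],[1,0]]) - 2·det([[0,1],[0,0]]) + 2·det([[0,-1],[0,1]])
    = 2·(-1·0 - 1·1) - 2·(0·0 - 1·0) + 2·(0·1 - -1·0)
    = 2·-1 - 2·0 + 2·0
    = -2 + 0 + 0 = -2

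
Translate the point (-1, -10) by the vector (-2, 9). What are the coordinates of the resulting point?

Translation by (-2, 9) (homogeneous matrix [[1, 0, -2], [0, 1, 9], [0, 0, 1]]):
x' = -1 + -2 = -3
y' = -10 + 9 = -1
Result: (-3, -1)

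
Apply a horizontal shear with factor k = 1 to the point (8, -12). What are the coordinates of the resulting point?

Shear matrix for horizontal shear with factor k = 1:
[[1, 1], [0, 1]]
Result: (8, -12) → (-4, -12)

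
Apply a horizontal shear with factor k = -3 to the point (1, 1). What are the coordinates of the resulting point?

Shear matrix for horizontal shear with factor k = -3:
[[1, -3], [0, 1]]
Result: (1, 1) → (-2, 1)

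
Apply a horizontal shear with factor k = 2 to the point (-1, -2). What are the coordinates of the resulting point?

Shear matrix for horizontal shear with factor k = 2:
[[1, 2], [0, 1]]
Result: (-1, -2) → (-5, -2)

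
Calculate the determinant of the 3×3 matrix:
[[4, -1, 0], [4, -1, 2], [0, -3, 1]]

Expansion along first row:
det = 4·det([[-1,2],[-3,1]]) - -1·det([[4,2],[0,1]]) + 0·det([[4,-1],[0,-3]])
    = 4·(-1·1 - 2·-3) - -1·(4·1 - 2·0) + 0·(4·-3 - -1·0)
    = 4·5 - -1·4 + 0·-12
    = 20 + 4 + 0 = 24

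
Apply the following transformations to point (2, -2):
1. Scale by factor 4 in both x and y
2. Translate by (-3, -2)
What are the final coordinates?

Step 1: Scale (2, -2) by 4 → (8, -8)
Step 2: Translate by (-3, -2) → (5, -10)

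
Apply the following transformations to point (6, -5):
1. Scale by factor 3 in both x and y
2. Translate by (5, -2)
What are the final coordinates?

Step 1: Scale (6, -5) by 3 → (18, -15)
Step 2: Translate by (5, -2) → (23, -17)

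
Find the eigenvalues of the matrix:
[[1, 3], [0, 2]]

Characteristic equation: det(A - λI) = 0
λ² - (trace)λ + (det) = 0
trace = 1 + 2 = 3, det = (1)(2) - (3)(0) = 2
λ² - (3)λ + (2) = 0
λ = (3 ± √((3)² - 4·(2))) / 2 = (3 ± √1) / 2
Solving: λ = 1, 2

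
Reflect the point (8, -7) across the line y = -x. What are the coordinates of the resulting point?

Reflection across line y = -x: (8, -7) → (7, -8)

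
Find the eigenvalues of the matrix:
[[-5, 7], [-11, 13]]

Characteristic equation: det(A - λI) = 0
λ² - (trace)λ + (det) = 0
trace = -5 + 13 = 8, det = (-5)(13) - (7)(-11) = 12
λ² - (8)λ + (12) = 0
λ = (8 ± √((8)² - 4·(12))) / 2 = (8 ± √16) / 2
Solving: λ = 2, 6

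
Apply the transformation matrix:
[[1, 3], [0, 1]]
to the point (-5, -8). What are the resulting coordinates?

Matrix multiplication:
[[1, 3], [0, 1]] × [-5, -8]ᵀ
= [(1)(-5) + (3)(-8), (0)(-5) + (1)(-8)]ᵀ
= [-29, -8]ᵀ
Result: (-29, -8)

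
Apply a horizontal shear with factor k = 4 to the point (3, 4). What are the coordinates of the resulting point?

Shear matrix for horizontal shear with factor k = 4:
[[1, 4], [0, 1]]
Result: (3, 4) → (19, 4)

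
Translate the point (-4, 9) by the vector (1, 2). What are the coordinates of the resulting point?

Translation by (1, 2) (homogeneous matrix [[1, 0, 1], [0, 1, 2], [0, 0, 1]]):
x' = -4 + 1 = -3
y' = 9 + 2 = 11
Result: (-3, 11)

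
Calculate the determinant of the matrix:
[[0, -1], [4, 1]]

For a 2×2 matrix [[a, b], [c, d]], det = ad - bc
det = (0)(1) - (-1)(4) = 0 - -4 = 4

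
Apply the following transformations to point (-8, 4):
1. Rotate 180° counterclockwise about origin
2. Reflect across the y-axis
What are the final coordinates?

Step 1: Rotate 180° → (8, -4)
Step 2: Reflect across y-axis → (-8, -4)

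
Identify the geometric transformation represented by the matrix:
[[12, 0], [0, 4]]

This matrix represents: non-uniform scaling by sx = 12, sy = 4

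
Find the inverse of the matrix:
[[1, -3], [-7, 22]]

For [[a,b],[c,d]], inverse = (1/det)·[[d,-b],[-c,a]]
det = (1)(22) - (-3)(-7) = 22 - 21 = 1
Inverse = [[22, 3], [7, 1]]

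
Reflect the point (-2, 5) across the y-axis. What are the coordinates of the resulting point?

Reflection across y-axis: (-2, 5) → (2, 5)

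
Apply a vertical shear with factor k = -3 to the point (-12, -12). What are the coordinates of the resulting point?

Shear matrix for vertical shear with factor k = -3:
[[1, 0], [-3, 1]]
Result: (-12, -12) → (-12, 24)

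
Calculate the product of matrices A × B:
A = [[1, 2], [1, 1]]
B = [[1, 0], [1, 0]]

Matrix multiplication:
C[0][0] = 1×1 + 2×1 = 3
C[0][1] = 1×0 + 2×0 = 0
C[1][0] = 1×1 + 1×1 = 2
C[1][1] = 1×0 + 1×0 = 0
Result: [[3, 0], [2, 0]]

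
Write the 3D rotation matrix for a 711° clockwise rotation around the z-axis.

Rotation matrix for clockwise 711° around z-axis:
A clockwise rotation by 711° is a counterclockwise rotation by -711°.
cos(-711°) = 0.9877, sin(-711°) = 0.1564
Result: [[0.9877, -0.1564, 0], [0.1564, 0.9877, 0], [0, 0, 1]]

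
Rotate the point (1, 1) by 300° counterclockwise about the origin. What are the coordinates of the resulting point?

Rotation matrix for 300°: [[cos 300°, -sin 300°], [sin 300°, cos 300°]] ≈ [[0.500000, 0.866025], [-0.866025, 0.500000]]
[[0.500000, 0.866025], [-0.866025, 0.500000]] × [1, 1]ᵀ ≈ [1.3660, -0.3660]ᵀ
Result: (1.3660, -0.3660)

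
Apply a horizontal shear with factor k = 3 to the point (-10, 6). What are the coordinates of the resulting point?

Shear matrix for horizontal shear with factor k = 3:
[[1, 3], [0, 1]]
Result: (-10, 6) → (8, 6)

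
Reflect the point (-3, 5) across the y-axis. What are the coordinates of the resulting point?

Reflection across y-axis: (-3, 5) → (3, 5)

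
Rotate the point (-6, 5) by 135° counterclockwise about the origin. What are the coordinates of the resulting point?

Rotation matrix for 135°: [[cos 135°, -sin 135°], [sin 135°, cos 135°]] ≈ [[-0.707107, -0.707107], [0.707107, -0.707107]]
[[-0.707107, -0.707107], [0.707107, -0.707107]] × [-6, 5]ᵀ ≈ [0.7071, -7.7782]ᵀ
Result: (0.7071, -7.7782)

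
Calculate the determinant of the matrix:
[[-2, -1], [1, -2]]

For a 2×2 matrix [[a, b], [c, d]], det = ad - bc
det = (-2)(-2) - (-1)(1) = 4 - -1 = 5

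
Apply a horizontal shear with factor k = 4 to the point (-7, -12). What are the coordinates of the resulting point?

Shear matrix for horizontal shear with factor k = 4:
[[1, 4], [0, 1]]
Result: (-7, -12) → (-55, -12)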